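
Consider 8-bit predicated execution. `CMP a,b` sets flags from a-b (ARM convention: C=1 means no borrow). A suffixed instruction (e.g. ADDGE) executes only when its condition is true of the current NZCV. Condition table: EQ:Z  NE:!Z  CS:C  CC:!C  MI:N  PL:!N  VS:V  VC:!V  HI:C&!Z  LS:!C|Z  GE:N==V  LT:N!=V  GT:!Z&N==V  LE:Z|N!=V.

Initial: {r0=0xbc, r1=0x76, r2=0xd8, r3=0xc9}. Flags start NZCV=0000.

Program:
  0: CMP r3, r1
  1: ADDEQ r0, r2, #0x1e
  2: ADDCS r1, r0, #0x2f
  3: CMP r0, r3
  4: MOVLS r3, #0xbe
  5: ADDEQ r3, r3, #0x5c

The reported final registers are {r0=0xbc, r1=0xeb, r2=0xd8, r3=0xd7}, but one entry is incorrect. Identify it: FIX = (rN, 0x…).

[0] flags=0011 → (cmp)
[1] flags=0011 EQ?F → skip
[2] flags=0011 CS?T → r1=0xeb
[3] flags=1000 → (cmp)
[4] flags=1000 LS?T → r3=0xbe
[5] flags=1000 EQ?F → skip

FIX = (r3, 0xbe)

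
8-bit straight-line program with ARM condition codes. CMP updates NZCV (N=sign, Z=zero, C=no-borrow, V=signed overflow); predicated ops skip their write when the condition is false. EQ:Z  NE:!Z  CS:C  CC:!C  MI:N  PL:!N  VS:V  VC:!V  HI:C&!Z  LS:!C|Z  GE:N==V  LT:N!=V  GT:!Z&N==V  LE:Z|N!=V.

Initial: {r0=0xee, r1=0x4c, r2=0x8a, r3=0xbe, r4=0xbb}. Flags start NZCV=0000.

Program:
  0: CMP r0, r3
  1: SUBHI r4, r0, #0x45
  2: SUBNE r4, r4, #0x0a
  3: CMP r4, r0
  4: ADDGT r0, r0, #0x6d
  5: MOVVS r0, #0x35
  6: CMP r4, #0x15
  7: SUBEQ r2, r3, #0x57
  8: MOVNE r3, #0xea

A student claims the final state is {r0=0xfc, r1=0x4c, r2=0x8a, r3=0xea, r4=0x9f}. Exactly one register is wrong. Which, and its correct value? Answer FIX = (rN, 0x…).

FIX = (r0, 0xee)

[0] flags=0010 → (cmp)
[1] flags=0010 HI?T → r4=0xa9
[2] flags=0010 NE?T → r4=0x9f
[3] flags=1000 → (cmp)
[4] flags=1000 GT?F → skip
[5] flags=1000 VS?F → skip
[6] flags=1010 → (cmp)
[7] flags=1010 EQ?F → skip
[8] flags=1010 NE?T → r3=0xea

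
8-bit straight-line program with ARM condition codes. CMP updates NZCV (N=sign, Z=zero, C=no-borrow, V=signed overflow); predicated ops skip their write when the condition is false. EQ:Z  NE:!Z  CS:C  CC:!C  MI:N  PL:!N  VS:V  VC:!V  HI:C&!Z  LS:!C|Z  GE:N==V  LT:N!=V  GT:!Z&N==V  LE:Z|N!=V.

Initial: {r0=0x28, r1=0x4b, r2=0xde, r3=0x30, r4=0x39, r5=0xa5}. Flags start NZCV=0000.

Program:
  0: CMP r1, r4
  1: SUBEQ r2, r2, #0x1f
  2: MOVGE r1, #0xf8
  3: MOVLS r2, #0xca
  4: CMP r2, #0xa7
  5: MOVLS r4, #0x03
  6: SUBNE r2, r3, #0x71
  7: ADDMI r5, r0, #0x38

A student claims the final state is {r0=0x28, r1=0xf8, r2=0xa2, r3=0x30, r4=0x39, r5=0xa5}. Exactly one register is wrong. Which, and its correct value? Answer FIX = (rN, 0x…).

0: ✓ CMP  NZCV=0010
1: · SUBEQ
2: ✓ MOVGE  r1←0xf8
3: · MOVLS
4: ✓ CMP  NZCV=0010
5: · MOVLS
6: ✓ SUBNE  r2←0xbf
7: · ADDMI

FIX = (r2, 0xbf)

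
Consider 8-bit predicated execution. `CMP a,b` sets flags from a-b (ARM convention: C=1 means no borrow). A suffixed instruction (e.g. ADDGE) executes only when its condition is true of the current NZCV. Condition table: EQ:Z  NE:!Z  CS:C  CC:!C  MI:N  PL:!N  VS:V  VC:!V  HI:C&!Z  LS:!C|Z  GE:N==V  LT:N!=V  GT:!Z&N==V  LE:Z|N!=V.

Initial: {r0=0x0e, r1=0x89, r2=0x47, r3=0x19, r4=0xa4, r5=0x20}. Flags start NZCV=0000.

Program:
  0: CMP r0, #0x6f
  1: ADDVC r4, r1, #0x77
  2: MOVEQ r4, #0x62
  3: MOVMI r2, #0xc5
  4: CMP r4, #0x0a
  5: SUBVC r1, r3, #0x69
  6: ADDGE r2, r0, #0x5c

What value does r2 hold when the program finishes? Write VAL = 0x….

[0] flags=1000 → (cmp)
[1] flags=1000 VC?T → r4=0x00
[2] flags=1000 EQ?F → skip
[3] flags=1000 MI?T → r2=0xc5
[4] flags=1000 → (cmp)
[5] flags=1000 VC?T → r1=0xb0
[6] flags=1000 GE?F → skip

VAL = 0xc5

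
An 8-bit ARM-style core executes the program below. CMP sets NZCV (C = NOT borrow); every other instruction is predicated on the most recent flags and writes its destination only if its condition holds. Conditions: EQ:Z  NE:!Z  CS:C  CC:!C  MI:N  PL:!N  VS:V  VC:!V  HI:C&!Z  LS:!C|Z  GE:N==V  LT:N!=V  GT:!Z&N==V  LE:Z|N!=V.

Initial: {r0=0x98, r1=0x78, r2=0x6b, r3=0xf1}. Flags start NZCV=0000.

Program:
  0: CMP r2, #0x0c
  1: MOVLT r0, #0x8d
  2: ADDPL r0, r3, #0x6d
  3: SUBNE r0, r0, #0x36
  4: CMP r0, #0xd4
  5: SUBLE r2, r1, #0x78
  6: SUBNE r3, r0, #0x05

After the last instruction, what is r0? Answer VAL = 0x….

VAL = 0x28

0: ✓ CMP  NZCV=0010
1: · MOVLT
2: ✓ ADDPL  r0←0x5e
3: ✓ SUBNE  r0←0x28
4: ✓ CMP  NZCV=0000
5: · SUBLE
6: ✓ SUBNE  r3←0x23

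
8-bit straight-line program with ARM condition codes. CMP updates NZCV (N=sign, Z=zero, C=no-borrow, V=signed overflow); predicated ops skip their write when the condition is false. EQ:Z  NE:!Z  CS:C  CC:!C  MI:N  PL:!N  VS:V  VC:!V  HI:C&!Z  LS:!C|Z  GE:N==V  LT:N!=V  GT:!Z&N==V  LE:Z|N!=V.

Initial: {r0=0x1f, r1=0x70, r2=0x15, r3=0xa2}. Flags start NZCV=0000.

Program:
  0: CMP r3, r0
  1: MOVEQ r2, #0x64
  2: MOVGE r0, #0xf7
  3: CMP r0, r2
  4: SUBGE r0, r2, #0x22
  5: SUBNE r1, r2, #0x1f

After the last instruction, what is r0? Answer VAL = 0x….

VAL = 0xf3

[0] flags=1010 → (cmp)
[1] flags=1010 EQ?F → skip
[2] flags=1010 GE?F → skip
[3] flags=0010 → (cmp)
[4] flags=0010 GE?T → r0=0xf3
[5] flags=0010 NE?T → r1=0xf6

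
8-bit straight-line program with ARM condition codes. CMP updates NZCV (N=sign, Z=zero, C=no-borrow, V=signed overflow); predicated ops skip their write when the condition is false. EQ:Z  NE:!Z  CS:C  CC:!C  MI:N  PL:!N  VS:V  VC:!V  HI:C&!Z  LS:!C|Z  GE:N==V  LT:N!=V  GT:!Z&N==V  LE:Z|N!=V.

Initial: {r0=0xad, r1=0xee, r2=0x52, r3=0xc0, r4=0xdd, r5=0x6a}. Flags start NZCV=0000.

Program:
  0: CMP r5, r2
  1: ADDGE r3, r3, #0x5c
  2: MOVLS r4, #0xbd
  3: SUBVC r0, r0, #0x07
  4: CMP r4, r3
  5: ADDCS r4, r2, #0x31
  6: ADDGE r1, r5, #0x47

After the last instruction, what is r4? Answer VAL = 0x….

0: ✓ CMP  NZCV=0010
1: ✓ ADDGE  r3←0x1c
2: · MOVLS
3: ✓ SUBVC  r0←0xa6
4: ✓ CMP  NZCV=1010
5: ✓ ADDCS  r4←0x83
6: · ADDGE

VAL = 0x83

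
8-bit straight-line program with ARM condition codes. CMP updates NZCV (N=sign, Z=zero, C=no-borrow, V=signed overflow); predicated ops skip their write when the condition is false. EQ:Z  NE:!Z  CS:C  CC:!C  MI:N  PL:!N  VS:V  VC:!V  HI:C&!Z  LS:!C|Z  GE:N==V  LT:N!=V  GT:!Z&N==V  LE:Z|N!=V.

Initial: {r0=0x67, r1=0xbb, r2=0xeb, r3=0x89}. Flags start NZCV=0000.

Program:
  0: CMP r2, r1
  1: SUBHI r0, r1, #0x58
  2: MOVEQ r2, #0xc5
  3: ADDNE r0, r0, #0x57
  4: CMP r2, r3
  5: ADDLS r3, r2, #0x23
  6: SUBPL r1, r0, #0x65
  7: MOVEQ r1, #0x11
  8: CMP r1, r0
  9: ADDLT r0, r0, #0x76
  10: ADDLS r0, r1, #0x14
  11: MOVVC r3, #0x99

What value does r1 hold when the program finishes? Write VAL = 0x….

VAL = 0x55

[0] flags=0010 → (cmp)
[1] flags=0010 HI?T → r0=0x63
[2] flags=0010 EQ?F → skip
[3] flags=0010 NE?T → r0=0xba
[4] flags=0010 → (cmp)
[5] flags=0010 LS?F → skip
[6] flags=0010 PL?T → r1=0x55
[7] flags=0010 EQ?F → skip
[8] flags=1001 → (cmp)
[9] flags=1001 LT?F → skip
[10] flags=1001 LS?T → r0=0x69
[11] flags=1001 VC?F → skip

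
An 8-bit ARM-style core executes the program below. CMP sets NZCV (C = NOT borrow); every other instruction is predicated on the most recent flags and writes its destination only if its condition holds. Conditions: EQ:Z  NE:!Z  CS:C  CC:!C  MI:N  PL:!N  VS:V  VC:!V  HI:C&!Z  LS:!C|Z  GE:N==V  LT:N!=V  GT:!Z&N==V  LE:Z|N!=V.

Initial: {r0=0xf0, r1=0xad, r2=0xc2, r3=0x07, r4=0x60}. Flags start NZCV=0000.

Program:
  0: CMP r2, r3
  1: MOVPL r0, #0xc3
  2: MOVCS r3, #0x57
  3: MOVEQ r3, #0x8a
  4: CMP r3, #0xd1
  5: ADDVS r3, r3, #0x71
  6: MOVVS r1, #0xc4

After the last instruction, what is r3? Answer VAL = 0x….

[0] flags=1010 → (cmp)
[1] flags=1010 PL?F → skip
[2] flags=1010 CS?T → r3=0x57
[3] flags=1010 EQ?F → skip
[4] flags=1001 → (cmp)
[5] flags=1001 VS?T → r3=0xc8
[6] flags=1001 VS?T → r1=0xc4

VAL = 0xc8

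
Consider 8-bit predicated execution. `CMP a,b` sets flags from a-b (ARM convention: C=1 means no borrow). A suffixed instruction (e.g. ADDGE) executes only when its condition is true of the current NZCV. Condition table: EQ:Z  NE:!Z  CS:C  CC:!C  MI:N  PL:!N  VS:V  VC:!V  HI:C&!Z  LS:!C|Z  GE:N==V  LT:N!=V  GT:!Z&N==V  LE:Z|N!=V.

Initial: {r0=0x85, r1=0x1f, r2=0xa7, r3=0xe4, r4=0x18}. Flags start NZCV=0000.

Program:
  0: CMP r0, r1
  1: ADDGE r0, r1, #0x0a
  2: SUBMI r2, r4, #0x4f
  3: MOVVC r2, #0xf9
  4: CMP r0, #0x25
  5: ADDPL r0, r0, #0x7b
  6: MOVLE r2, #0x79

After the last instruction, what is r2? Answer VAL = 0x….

VAL = 0x79

[0] flags=0011 → (cmp)
[1] flags=0011 GE?F → skip
[2] flags=0011 MI?F → skip
[3] flags=0011 VC?F → skip
[4] flags=0011 → (cmp)
[5] flags=0011 PL?T → r0=0x00
[6] flags=0011 LE?T → r2=0x79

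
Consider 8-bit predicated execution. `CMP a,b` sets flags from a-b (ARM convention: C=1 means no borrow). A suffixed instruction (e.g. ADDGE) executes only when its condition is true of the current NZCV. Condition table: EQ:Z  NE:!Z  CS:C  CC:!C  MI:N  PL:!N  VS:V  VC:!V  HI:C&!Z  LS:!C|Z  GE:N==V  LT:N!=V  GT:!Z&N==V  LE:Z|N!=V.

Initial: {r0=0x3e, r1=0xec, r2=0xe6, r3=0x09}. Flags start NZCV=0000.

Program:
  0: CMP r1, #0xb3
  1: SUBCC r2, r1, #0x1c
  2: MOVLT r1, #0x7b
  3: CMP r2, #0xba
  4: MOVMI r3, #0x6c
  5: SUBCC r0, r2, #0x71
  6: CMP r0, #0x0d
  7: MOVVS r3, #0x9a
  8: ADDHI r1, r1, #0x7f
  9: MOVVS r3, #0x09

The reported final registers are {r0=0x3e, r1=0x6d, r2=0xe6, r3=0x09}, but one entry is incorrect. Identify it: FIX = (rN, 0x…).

0: ✓ CMP  NZCV=0010
1: · SUBCC
2: · MOVLT
3: ✓ CMP  NZCV=0010
4: · MOVMI
5: · SUBCC
6: ✓ CMP  NZCV=0010
7: · MOVVS
8: ✓ ADDHI  r1←0x6b
9: · MOVVS

FIX = (r1, 0x6b)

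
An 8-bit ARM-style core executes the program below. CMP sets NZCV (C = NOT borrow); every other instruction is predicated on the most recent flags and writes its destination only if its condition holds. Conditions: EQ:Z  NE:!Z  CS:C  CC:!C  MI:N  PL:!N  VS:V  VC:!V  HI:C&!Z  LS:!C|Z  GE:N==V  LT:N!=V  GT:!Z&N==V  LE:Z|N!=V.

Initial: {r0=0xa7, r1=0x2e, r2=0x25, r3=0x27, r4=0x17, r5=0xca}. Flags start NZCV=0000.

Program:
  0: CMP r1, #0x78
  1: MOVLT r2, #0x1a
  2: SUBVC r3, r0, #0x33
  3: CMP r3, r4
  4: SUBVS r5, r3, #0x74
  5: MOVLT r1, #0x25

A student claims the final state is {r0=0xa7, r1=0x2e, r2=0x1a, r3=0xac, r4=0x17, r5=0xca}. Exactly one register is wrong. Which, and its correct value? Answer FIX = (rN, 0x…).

[0] flags=1000 → (cmp)
[1] flags=1000 LT?T → r2=0x1a
[2] flags=1000 VC?T → r3=0x74
[3] flags=0010 → (cmp)
[4] flags=0010 VS?F → skip
[5] flags=0010 LT?F → skip

FIX = (r3, 0x74)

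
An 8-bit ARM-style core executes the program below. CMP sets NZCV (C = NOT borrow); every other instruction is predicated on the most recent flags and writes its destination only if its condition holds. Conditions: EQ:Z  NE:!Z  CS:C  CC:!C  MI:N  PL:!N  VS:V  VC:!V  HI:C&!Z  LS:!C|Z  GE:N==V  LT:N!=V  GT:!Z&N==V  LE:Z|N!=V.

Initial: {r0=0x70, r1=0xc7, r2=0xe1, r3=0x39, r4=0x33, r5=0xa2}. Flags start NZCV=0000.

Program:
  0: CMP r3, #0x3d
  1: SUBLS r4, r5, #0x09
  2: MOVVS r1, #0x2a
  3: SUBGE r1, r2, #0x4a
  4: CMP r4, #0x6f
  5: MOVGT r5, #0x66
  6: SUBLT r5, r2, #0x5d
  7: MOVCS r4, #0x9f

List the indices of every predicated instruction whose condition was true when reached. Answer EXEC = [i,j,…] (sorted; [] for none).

0: ✓ CMP  NZCV=1000
1: ✓ SUBLS  r4←0x99
2: · MOVVS
3: · SUBGE
4: ✓ CMP  NZCV=0011
5: · MOVGT
6: ✓ SUBLT  r5←0x84
7: ✓ MOVCS  r4←0x9f

EXEC = [1,6,7]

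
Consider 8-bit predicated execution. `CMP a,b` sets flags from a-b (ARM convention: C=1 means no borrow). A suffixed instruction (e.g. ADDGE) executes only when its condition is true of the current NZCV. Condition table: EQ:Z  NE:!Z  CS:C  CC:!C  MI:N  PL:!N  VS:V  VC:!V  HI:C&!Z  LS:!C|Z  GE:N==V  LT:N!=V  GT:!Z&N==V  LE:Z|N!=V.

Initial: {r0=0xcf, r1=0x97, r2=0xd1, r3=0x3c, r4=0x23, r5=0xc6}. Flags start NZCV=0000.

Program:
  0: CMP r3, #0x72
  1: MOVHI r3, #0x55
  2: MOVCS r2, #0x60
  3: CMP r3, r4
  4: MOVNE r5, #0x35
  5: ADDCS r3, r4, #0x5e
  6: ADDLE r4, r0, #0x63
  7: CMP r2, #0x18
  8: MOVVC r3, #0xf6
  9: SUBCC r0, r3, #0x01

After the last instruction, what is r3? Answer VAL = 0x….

VAL = 0xf6

[0] flags=1000 → (cmp)
[1] flags=1000 HI?F → skip
[2] flags=1000 CS?F → skip
[3] flags=0010 → (cmp)
[4] flags=0010 NE?T → r5=0x35
[5] flags=0010 CS?T → r3=0x81
[6] flags=0010 LE?F → skip
[7] flags=1010 → (cmp)
[8] flags=1010 VC?T → r3=0xf6
[9] flags=1010 CC?F → skip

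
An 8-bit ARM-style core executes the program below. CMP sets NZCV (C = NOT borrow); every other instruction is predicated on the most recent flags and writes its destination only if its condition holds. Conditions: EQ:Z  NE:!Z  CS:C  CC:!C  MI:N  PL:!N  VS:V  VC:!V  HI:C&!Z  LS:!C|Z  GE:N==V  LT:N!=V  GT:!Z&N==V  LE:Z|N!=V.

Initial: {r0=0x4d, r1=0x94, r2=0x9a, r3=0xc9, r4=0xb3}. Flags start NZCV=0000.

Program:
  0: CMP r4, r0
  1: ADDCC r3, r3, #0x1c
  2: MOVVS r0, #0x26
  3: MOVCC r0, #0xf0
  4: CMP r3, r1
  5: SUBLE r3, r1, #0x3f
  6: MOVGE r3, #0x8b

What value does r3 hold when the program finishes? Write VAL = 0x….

[0] flags=0011 → (cmp)
[1] flags=0011 CC?F → skip
[2] flags=0011 VS?T → r0=0x26
[3] flags=0011 CC?F → skip
[4] flags=0010 → (cmp)
[5] flags=0010 LE?F → skip
[6] flags=0010 GE?T → r3=0x8b

VAL = 0x8b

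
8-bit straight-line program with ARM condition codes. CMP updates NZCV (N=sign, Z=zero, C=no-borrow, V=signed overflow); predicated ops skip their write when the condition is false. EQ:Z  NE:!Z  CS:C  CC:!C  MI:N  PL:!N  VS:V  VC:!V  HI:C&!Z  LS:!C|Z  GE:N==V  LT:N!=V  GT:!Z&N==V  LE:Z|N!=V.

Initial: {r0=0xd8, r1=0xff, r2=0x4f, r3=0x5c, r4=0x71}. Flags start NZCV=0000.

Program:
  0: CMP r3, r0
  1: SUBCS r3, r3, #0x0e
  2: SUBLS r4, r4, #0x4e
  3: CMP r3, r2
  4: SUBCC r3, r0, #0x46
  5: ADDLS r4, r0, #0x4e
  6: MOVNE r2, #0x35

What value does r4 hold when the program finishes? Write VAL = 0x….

[0] flags=1001 → (cmp)
[1] flags=1001 CS?F → skip
[2] flags=1001 LS?T → r4=0x23
[3] flags=0010 → (cmp)
[4] flags=0010 CC?F → skip
[5] flags=0010 LS?F → skip
[6] flags=0010 NE?T → r2=0x35

VAL = 0x23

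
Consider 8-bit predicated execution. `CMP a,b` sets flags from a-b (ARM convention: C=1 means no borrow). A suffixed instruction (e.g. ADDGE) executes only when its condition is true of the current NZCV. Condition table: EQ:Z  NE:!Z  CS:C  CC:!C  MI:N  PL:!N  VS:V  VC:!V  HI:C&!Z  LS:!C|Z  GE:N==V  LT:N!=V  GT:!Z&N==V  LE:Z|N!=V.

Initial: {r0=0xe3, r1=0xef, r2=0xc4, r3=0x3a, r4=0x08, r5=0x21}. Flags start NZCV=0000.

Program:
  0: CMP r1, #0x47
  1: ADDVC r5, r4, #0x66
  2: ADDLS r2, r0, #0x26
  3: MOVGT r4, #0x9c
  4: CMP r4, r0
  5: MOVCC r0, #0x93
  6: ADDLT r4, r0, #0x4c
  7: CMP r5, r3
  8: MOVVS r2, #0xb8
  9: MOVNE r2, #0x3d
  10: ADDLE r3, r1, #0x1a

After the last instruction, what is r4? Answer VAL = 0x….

VAL = 0x08

0: ✓ CMP  NZCV=1010
1: ✓ ADDVC  r5←0x6e
2: · ADDLS
3: · MOVGT
4: ✓ CMP  NZCV=0000
5: ✓ MOVCC  r0←0x93
6: · ADDLT
7: ✓ CMP  NZCV=0010
8: · MOVVS
9: ✓ MOVNE  r2←0x3d
10: · ADDLE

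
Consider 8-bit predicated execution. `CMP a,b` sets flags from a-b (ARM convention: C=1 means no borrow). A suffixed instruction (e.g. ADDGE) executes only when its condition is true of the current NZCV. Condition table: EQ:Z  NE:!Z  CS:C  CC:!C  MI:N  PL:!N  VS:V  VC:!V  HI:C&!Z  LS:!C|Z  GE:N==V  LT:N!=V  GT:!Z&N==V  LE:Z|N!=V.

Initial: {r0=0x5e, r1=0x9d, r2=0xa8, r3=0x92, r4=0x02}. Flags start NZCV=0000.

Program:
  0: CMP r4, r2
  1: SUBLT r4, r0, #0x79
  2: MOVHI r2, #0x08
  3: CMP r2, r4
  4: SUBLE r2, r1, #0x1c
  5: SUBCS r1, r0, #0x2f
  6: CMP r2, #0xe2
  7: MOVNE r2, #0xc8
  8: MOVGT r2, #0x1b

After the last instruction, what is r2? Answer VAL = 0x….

[0] flags=0000 → (cmp)
[1] flags=0000 LT?F → skip
[2] flags=0000 HI?F → skip
[3] flags=1010 → (cmp)
[4] flags=1010 LE?T → r2=0x81
[5] flags=1010 CS?T → r1=0x2f
[6] flags=1000 → (cmp)
[7] flags=1000 NE?T → r2=0xc8
[8] flags=1000 GT?F → skip

VAL = 0xc8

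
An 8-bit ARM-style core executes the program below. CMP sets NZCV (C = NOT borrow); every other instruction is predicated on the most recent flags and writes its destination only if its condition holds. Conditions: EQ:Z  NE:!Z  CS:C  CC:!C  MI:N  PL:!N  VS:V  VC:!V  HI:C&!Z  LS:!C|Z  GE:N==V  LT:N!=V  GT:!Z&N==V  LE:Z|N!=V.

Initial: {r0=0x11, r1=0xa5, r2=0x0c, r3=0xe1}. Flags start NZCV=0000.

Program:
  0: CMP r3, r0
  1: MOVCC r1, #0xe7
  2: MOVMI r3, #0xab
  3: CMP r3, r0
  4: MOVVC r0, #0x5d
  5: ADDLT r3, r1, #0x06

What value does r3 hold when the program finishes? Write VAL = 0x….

0: ✓ CMP  NZCV=1010
1: · MOVCC
2: ✓ MOVMI  r3←0xab
3: ✓ CMP  NZCV=1010
4: ✓ MOVVC  r0←0x5d
5: ✓ ADDLT  r3←0xab

VAL = 0xab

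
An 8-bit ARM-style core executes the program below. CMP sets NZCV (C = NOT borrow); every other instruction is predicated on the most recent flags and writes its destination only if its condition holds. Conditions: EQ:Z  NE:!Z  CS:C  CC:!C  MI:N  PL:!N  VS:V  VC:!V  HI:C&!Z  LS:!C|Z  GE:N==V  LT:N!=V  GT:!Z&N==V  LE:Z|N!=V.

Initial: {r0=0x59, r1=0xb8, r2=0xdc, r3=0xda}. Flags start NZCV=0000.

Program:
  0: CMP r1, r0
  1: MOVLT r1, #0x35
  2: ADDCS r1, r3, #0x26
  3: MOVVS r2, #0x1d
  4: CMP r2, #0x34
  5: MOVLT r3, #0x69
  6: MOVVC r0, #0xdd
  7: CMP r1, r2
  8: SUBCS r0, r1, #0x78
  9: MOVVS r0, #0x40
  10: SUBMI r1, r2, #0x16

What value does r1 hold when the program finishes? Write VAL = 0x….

VAL = 0x07

[0] flags=0011 → (cmp)
[1] flags=0011 LT?T → r1=0x35
[2] flags=0011 CS?T → r1=0x00
[3] flags=0011 VS?T → r2=0x1d
[4] flags=1000 → (cmp)
[5] flags=1000 LT?T → r3=0x69
[6] flags=1000 VC?T → r0=0xdd
[7] flags=1000 → (cmp)
[8] flags=1000 CS?F → skip
[9] flags=1000 VS?F → skip
[10] flags=1000 MI?T → r1=0x07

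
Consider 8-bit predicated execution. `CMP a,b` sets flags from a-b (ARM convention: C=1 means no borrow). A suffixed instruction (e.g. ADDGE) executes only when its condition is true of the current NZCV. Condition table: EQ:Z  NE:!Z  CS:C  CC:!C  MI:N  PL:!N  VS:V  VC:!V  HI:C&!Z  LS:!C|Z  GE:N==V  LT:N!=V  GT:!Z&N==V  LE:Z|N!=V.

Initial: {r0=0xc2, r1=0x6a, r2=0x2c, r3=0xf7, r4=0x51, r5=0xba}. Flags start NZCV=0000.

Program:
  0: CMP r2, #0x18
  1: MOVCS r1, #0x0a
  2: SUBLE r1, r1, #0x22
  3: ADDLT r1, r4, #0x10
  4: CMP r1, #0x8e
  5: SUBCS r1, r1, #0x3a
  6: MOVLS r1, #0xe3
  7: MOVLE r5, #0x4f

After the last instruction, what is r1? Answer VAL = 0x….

[0] flags=0010 → (cmp)
[1] flags=0010 CS?T → r1=0x0a
[2] flags=0010 LE?F → skip
[3] flags=0010 LT?F → skip
[4] flags=0000 → (cmp)
[5] flags=0000 CS?F → skip
[6] flags=0000 LS?T → r1=0xe3
[7] flags=0000 LE?F → skip

VAL = 0xe3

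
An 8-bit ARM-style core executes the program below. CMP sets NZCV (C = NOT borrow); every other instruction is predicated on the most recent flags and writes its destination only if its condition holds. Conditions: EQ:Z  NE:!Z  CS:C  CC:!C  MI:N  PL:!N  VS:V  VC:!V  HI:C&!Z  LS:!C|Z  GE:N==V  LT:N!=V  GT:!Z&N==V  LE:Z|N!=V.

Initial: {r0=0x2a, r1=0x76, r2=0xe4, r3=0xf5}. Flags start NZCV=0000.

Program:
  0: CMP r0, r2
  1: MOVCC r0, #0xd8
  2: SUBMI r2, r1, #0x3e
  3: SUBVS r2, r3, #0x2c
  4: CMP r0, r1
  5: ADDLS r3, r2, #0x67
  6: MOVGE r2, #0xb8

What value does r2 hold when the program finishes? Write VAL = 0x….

[0] flags=0000 → (cmp)
[1] flags=0000 CC?T → r0=0xd8
[2] flags=0000 MI?F → skip
[3] flags=0000 VS?F → skip
[4] flags=0011 → (cmp)
[5] flags=0011 LS?F → skip
[6] flags=0011 GE?F → skip

VAL = 0xe4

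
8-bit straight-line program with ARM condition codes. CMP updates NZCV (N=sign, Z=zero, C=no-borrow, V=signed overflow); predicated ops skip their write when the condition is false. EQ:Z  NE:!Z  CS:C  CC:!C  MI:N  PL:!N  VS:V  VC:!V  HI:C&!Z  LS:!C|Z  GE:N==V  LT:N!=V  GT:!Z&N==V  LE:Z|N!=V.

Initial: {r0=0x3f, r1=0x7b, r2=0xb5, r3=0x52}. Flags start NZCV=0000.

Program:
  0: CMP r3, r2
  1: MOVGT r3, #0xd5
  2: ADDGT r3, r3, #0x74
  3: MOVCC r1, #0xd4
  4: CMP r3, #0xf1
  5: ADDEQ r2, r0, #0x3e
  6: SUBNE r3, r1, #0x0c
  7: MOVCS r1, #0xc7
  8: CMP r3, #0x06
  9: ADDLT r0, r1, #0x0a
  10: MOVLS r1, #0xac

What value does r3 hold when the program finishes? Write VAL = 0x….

0: ✓ CMP  NZCV=1001
1: ✓ MOVGT  r3←0xd5
2: ✓ ADDGT  r3←0x49
3: ✓ MOVCC  r1←0xd4
4: ✓ CMP  NZCV=0000
5: · ADDEQ
6: ✓ SUBNE  r3←0xc8
7: · MOVCS
8: ✓ CMP  NZCV=1010
9: ✓ ADDLT  r0←0xde
10: · MOVLS

VAL = 0xc8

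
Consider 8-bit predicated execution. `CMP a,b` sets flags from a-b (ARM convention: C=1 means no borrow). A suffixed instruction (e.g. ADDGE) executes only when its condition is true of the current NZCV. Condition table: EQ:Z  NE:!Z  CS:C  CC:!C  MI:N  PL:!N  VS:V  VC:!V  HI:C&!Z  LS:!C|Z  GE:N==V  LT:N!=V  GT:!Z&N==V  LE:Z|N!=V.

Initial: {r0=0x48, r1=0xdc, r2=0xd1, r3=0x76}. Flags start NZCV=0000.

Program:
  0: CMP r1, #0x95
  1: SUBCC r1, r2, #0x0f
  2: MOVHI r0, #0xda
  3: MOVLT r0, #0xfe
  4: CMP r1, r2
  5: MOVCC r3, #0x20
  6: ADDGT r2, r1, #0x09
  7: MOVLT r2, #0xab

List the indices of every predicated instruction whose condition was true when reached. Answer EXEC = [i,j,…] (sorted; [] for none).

[0] flags=0010 → (cmp)
[1] flags=0010 CC?F → skip
[2] flags=0010 HI?T → r0=0xda
[3] flags=0010 LT?F → skip
[4] flags=0010 → (cmp)
[5] flags=0010 CC?F → skip
[6] flags=0010 GT?T → r2=0xe5
[7] flags=0010 LT?F → skip

EXEC = [2,6]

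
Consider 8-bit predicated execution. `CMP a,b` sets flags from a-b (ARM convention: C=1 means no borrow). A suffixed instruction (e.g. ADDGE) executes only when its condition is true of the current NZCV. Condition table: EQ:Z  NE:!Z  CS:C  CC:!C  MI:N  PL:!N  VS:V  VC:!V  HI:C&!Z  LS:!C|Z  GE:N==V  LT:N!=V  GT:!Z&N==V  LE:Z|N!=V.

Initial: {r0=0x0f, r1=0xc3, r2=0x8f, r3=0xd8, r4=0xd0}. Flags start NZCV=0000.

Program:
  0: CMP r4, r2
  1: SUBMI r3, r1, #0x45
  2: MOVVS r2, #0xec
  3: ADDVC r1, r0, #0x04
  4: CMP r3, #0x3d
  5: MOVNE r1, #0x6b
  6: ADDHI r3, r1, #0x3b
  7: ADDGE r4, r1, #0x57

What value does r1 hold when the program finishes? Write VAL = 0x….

[0] flags=0010 → (cmp)
[1] flags=0010 MI?F → skip
[2] flags=0010 VS?F → skip
[3] flags=0010 VC?T → r1=0x13
[4] flags=1010 → (cmp)
[5] flags=1010 NE?T → r1=0x6b
[6] flags=1010 HI?T → r3=0xa6
[7] flags=1010 GE?F → skip

VAL = 0x6b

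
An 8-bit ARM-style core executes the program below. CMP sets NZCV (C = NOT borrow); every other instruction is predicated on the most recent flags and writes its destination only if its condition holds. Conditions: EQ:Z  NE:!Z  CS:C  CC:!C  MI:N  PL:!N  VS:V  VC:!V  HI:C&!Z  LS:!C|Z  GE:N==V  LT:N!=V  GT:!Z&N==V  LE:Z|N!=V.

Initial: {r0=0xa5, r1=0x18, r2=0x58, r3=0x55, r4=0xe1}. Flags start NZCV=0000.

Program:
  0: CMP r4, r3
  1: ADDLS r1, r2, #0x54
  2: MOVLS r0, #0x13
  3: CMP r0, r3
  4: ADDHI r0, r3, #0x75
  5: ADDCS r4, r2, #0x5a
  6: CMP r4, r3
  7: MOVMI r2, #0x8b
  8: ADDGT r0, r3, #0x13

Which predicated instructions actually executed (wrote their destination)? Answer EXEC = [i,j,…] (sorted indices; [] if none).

[0] flags=1010 → (cmp)
[1] flags=1010 LS?F → skip
[2] flags=1010 LS?F → skip
[3] flags=0011 → (cmp)
[4] flags=0011 HI?T → r0=0xca
[5] flags=0011 CS?T → r4=0xb2
[6] flags=0011 → (cmp)
[7] flags=0011 MI?F → skip
[8] flags=0011 GT?F → skip

EXEC = [4,5]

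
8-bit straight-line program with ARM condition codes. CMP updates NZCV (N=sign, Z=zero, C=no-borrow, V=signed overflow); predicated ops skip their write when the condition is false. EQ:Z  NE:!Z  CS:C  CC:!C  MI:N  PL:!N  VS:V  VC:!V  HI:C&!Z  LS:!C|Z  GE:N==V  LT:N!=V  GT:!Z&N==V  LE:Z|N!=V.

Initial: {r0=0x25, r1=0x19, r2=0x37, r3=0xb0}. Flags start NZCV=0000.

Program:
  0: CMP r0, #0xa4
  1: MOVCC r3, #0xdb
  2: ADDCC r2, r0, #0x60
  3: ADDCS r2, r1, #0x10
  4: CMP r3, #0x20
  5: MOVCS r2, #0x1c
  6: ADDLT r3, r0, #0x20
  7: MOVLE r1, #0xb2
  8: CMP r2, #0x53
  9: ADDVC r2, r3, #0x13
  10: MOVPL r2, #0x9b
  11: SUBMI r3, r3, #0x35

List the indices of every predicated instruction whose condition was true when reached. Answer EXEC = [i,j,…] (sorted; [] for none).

[0] flags=1001 → (cmp)
[1] flags=1001 CC?T → r3=0xdb
[2] flags=1001 CC?T → r2=0x85
[3] flags=1001 CS?F → skip
[4] flags=1010 → (cmp)
[5] flags=1010 CS?T → r2=0x1c
[6] flags=1010 LT?T → r3=0x45
[7] flags=1010 LE?T → r1=0xb2
[8] flags=1000 → (cmp)
[9] flags=1000 VC?T → r2=0x58
[10] flags=1000 PL?F → skip
[11] flags=1000 MI?T → r3=0x10

EXEC = [1,2,5,6,7,9,11]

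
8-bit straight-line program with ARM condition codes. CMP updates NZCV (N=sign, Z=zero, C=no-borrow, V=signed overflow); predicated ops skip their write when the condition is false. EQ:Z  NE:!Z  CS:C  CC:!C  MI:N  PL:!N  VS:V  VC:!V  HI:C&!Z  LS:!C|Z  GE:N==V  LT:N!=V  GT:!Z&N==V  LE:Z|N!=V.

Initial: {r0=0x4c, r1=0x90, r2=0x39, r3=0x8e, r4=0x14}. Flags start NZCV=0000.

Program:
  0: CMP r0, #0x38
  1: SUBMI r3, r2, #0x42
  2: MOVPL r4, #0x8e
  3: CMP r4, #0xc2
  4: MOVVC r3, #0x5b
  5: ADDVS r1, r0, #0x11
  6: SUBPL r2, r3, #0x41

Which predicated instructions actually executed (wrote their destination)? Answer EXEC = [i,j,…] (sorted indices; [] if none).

EXEC = [2,4]

0: ✓ CMP  NZCV=0010
1: · SUBMI
2: ✓ MOVPL  r4←0x8e
3: ✓ CMP  NZCV=1000
4: ✓ MOVVC  r3←0x5b
5: · ADDVS
6: · SUBPL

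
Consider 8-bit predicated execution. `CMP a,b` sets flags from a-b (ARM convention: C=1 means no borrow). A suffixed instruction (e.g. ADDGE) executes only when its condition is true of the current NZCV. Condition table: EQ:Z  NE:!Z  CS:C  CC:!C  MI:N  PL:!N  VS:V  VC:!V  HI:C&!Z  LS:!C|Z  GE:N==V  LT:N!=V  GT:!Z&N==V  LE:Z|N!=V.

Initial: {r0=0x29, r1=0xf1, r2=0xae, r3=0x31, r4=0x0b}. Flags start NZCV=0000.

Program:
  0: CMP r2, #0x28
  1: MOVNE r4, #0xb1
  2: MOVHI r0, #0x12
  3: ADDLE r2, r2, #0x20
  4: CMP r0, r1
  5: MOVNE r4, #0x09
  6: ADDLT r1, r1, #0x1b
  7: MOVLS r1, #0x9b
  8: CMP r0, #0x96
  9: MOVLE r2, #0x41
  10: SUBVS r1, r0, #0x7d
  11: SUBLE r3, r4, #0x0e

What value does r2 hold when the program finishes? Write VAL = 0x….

VAL = 0xce

[0] flags=1010 → (cmp)
[1] flags=1010 NE?T → r4=0xb1
[2] flags=1010 HI?T → r0=0x12
[3] flags=1010 LE?T → r2=0xce
[4] flags=0000 → (cmp)
[5] flags=0000 NE?T → r4=0x09
[6] flags=0000 LT?F → skip
[7] flags=0000 LS?T → r1=0x9b
[8] flags=0000 → (cmp)
[9] flags=0000 LE?F → skip
[10] flags=0000 VS?F → skip
[11] flags=0000 LE?F → skip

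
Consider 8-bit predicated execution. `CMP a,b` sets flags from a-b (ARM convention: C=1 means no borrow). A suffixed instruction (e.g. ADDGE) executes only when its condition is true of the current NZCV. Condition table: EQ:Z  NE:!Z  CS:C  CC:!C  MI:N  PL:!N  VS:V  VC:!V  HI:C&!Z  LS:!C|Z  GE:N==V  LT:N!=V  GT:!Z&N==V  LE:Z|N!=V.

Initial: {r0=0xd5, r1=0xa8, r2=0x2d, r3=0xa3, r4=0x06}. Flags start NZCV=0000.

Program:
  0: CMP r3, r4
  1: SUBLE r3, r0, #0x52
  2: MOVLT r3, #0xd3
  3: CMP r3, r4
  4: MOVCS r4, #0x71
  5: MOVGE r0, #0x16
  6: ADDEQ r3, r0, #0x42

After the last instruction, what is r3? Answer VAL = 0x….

VAL = 0xd3

0: ✓ CMP  NZCV=1010
1: ✓ SUBLE  r3←0x83
2: ✓ MOVLT  r3←0xd3
3: ✓ CMP  NZCV=1010
4: ✓ MOVCS  r4←0x71
5: · MOVGE
6: · ADDEQ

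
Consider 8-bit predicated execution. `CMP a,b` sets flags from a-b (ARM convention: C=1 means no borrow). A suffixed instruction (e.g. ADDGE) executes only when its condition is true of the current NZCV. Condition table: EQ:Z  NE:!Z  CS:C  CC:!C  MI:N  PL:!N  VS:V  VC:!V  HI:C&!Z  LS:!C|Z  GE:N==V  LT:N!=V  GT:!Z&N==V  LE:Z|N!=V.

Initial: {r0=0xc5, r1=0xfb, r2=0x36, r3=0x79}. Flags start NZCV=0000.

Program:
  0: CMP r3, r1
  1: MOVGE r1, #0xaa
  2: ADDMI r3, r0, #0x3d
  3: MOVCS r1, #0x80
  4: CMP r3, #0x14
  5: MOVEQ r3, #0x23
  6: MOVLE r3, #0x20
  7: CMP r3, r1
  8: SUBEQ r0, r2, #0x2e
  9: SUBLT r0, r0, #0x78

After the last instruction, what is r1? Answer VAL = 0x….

[0] flags=0000 → (cmp)
[1] flags=0000 GE?T → r1=0xaa
[2] flags=0000 MI?F → skip
[3] flags=0000 CS?F → skip
[4] flags=0010 → (cmp)
[5] flags=0010 EQ?F → skip
[6] flags=0010 LE?F → skip
[7] flags=1001 → (cmp)
[8] flags=1001 EQ?F → skip
[9] flags=1001 LT?F → skip

VAL = 0xaa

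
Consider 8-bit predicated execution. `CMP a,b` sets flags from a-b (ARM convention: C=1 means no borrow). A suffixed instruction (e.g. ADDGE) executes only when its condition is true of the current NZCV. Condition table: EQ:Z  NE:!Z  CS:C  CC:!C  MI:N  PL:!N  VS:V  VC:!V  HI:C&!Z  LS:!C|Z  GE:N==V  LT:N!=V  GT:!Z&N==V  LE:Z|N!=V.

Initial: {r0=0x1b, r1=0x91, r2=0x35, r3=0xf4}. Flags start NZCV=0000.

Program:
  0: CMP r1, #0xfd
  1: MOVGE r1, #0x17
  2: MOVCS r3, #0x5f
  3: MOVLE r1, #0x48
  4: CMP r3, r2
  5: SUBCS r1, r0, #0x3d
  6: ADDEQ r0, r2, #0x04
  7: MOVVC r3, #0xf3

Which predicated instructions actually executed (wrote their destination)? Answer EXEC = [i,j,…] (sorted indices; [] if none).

EXEC = [3,5,7]

[0] flags=1000 → (cmp)
[1] flags=1000 GE?F → skip
[2] flags=1000 CS?F → skip
[3] flags=1000 LE?T → r1=0x48
[4] flags=1010 → (cmp)
[5] flags=1010 CS?T → r1=0xde
[6] flags=1010 EQ?F → skip
[7] flags=1010 VC?T → r3=0xf3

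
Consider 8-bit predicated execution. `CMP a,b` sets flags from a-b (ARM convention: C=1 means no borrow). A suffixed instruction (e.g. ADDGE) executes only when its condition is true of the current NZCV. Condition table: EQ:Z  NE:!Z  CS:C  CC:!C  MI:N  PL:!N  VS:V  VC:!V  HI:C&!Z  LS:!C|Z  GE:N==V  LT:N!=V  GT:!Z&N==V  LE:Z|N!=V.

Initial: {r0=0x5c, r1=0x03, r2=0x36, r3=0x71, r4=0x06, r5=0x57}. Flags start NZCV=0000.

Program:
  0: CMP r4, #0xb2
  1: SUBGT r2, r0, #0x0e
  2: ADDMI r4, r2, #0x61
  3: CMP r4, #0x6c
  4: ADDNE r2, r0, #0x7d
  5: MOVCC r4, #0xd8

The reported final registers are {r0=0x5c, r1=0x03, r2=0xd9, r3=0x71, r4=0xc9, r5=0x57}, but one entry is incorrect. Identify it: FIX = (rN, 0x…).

0: ✓ CMP  NZCV=0000
1: ✓ SUBGT  r2←0x4e
2: · ADDMI
3: ✓ CMP  NZCV=1000
4: ✓ ADDNE  r2←0xd9
5: ✓ MOVCC  r4←0xd8

FIX = (r4, 0xd8)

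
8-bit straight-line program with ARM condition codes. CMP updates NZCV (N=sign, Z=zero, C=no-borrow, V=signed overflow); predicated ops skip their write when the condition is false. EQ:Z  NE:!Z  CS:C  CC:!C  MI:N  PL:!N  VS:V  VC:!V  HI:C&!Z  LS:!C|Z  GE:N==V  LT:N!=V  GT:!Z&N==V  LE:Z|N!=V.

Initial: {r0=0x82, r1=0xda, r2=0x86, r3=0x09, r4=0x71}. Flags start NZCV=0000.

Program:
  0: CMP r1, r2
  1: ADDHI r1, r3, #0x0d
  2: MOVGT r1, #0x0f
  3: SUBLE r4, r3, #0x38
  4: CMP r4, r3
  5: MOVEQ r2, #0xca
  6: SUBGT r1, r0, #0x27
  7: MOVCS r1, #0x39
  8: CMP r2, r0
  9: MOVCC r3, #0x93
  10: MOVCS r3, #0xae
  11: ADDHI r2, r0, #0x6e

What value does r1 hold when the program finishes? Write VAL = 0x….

0: ✓ CMP  NZCV=0010
1: ✓ ADDHI  r1←0x16
2: ✓ MOVGT  r1←0x0f
3: · SUBLE
4: ✓ CMP  NZCV=0010
5: · MOVEQ
6: ✓ SUBGT  r1←0x5b
7: ✓ MOVCS  r1←0x39
8: ✓ CMP  NZCV=0010
9: · MOVCC
10: ✓ MOVCS  r3←0xae
11: ✓ ADDHI  r2←0xf0

VAL = 0x39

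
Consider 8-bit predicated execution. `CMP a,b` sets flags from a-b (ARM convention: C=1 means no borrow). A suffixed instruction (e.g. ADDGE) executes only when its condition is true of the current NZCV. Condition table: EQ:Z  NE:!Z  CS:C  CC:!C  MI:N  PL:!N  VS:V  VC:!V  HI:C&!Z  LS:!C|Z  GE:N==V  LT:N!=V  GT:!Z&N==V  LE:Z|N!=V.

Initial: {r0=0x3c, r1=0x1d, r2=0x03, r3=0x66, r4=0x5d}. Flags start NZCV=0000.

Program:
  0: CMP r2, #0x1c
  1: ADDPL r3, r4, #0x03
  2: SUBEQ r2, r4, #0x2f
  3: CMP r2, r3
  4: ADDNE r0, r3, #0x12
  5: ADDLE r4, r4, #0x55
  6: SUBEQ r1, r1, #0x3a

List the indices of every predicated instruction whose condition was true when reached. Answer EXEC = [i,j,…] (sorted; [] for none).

0: ✓ CMP  NZCV=1000
1: · ADDPL
2: · SUBEQ
3: ✓ CMP  NZCV=1000
4: ✓ ADDNE  r0←0x78
5: ✓ ADDLE  r4←0xb2
6: · SUBEQ

EXEC = [4,5]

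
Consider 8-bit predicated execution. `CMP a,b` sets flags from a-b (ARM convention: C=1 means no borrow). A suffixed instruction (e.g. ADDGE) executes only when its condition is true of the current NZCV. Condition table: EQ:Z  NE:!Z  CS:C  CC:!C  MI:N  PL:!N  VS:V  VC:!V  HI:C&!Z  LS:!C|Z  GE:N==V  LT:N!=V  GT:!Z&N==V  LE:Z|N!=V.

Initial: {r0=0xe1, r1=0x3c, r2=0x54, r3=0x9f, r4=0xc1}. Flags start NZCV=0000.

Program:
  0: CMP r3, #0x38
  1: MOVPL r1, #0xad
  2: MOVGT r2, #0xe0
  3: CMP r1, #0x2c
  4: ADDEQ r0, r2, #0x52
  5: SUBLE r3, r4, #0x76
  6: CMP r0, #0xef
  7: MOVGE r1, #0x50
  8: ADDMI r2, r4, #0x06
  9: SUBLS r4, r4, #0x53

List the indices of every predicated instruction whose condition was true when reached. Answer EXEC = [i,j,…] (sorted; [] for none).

EXEC = [1,5,8,9]

[0] flags=0011 → (cmp)
[1] flags=0011 PL?T → r1=0xad
[2] flags=0011 GT?F → skip
[3] flags=1010 → (cmp)
[4] flags=1010 EQ?F → skip
[5] flags=1010 LE?T → r3=0x4b
[6] flags=1000 → (cmp)
[7] flags=1000 GE?F → skip
[8] flags=1000 MI?T → r2=0xc7
[9] flags=1000 LS?T → r4=0x6e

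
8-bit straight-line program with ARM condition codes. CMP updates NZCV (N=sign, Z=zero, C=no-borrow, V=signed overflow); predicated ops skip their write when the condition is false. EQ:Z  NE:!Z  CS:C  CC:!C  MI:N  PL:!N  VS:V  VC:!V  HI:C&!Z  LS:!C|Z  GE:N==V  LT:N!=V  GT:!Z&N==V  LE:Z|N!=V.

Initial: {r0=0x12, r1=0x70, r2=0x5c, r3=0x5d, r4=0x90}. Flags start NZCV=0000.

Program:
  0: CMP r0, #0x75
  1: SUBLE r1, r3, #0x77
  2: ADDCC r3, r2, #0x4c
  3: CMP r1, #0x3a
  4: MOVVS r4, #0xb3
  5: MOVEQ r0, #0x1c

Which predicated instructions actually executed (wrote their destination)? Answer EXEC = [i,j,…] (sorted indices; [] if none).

0: ✓ CMP  NZCV=1000
1: ✓ SUBLE  r1←0xe6
2: ✓ ADDCC  r3←0xa8
3: ✓ CMP  NZCV=1010
4: · MOVVS
5: · MOVEQ

EXEC = [1,2]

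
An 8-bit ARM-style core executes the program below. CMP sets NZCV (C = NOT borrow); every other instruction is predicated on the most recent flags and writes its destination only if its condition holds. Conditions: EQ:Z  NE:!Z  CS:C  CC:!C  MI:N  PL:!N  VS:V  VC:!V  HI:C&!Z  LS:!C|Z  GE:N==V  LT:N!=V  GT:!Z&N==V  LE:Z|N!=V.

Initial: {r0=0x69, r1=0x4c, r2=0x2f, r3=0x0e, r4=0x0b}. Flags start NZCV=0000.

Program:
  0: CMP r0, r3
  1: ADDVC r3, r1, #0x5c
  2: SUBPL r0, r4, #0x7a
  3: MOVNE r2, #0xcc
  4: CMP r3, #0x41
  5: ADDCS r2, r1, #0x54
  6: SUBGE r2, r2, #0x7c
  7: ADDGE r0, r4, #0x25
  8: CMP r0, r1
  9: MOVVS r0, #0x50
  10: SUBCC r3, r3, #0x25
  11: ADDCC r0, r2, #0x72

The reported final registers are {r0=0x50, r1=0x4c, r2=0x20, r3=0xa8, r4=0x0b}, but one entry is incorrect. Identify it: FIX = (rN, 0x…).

FIX = (r2, 0xa0)

[0] flags=0010 → (cmp)
[1] flags=0010 VC?T → r3=0xa8
[2] flags=0010 PL?T → r0=0x91
[3] flags=0010 NE?T → r2=0xcc
[4] flags=0011 → (cmp)
[5] flags=0011 CS?T → r2=0xa0
[6] flags=0011 GE?F → skip
[7] flags=0011 GE?F → skip
[8] flags=0011 → (cmp)
[9] flags=0011 VS?T → r0=0x50
[10] flags=0011 CC?F → skip
[11] flags=0011 CC?F → skip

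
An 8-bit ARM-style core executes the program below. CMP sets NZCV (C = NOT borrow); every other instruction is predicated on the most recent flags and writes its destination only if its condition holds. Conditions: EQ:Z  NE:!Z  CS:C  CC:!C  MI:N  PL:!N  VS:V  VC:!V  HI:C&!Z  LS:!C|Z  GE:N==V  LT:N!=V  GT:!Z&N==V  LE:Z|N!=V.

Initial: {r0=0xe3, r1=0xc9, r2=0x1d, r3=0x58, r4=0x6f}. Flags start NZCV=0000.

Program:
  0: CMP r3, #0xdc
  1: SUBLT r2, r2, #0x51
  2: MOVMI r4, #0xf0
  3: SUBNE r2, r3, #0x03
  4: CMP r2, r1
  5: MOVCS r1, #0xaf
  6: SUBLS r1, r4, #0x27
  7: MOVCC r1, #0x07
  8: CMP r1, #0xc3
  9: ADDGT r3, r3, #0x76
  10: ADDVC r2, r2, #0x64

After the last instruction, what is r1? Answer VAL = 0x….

0: ✓ CMP  NZCV=0000
1: · SUBLT
2: · MOVMI
3: ✓ SUBNE  r2←0x55
4: ✓ CMP  NZCV=1001
5: · MOVCS
6: ✓ SUBLS  r1←0x48
7: ✓ MOVCC  r1←0x07
8: ✓ CMP  NZCV=0000
9: ✓ ADDGT  r3←0xce
10: ✓ ADDVC  r2←0xb9

VAL = 0x07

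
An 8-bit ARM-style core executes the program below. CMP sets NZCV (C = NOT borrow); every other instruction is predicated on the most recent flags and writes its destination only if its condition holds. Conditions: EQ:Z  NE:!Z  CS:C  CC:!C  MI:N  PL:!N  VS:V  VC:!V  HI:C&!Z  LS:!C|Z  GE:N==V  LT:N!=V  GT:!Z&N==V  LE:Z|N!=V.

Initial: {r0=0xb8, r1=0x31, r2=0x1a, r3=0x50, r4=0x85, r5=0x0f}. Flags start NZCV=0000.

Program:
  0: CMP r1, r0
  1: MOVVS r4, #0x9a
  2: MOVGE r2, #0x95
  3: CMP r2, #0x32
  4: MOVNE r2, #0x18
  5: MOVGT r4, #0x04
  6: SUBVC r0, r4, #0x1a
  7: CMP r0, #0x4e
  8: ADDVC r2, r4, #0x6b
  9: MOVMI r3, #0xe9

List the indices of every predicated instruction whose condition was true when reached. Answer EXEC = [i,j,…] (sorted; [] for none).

EXEC = [2,4]

0: ✓ CMP  NZCV=0000
1: · MOVVS
2: ✓ MOVGE  r2←0x95
3: ✓ CMP  NZCV=0011
4: ✓ MOVNE  r2←0x18
5: · MOVGT
6: · SUBVC
7: ✓ CMP  NZCV=0011
8: · ADDVC
9: · MOVMI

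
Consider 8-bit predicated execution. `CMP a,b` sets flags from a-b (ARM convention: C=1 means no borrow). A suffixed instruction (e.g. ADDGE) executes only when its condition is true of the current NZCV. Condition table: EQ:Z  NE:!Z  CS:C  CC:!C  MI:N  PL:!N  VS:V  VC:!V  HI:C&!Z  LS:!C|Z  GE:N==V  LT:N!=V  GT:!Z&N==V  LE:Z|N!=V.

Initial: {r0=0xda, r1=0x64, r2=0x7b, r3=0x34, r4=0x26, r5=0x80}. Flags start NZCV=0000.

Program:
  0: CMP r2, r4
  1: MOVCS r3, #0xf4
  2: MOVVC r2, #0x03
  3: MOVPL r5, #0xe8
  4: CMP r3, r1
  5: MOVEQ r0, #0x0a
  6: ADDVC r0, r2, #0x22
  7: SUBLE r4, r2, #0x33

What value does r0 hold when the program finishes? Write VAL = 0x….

VAL = 0x25

0: ✓ CMP  NZCV=0010
1: ✓ MOVCS  r3←0xf4
2: ✓ MOVVC  r2←0x03
3: ✓ MOVPL  r5←0xe8
4: ✓ CMP  NZCV=1010
5: · MOVEQ
6: ✓ ADDVC  r0←0x25
7: ✓ SUBLE  r4←0xd0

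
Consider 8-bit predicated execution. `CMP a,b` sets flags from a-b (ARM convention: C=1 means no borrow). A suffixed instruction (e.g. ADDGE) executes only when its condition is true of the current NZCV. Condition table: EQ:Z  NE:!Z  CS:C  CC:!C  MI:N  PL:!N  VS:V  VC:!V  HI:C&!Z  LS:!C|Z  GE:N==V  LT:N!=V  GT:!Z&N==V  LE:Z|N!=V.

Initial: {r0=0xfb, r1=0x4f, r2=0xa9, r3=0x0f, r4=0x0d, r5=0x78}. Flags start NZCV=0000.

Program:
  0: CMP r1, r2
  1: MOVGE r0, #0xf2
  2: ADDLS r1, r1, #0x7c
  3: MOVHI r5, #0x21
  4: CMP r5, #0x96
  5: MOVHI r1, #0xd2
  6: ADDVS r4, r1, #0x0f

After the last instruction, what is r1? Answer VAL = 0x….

0: ✓ CMP  NZCV=1001
1: ✓ MOVGE  r0←0xf2
2: ✓ ADDLS  r1←0xcb
3: · MOVHI
4: ✓ CMP  NZCV=1001
5: · MOVHI
6: ✓ ADDVS  r4←0xda

VAL = 0xcb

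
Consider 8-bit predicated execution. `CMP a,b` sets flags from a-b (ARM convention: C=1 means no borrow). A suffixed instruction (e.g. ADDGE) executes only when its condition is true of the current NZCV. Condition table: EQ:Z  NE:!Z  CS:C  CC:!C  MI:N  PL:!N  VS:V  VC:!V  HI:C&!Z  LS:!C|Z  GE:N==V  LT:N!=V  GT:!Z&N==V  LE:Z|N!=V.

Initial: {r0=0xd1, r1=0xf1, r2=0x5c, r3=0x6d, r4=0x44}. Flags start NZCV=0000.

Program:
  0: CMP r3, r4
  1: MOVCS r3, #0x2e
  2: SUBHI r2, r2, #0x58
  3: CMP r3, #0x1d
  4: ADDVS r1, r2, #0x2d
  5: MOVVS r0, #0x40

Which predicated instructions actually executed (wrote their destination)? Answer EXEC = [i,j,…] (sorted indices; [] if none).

0: ✓ CMP  NZCV=0010
1: ✓ MOVCS  r3←0x2e
2: ✓ SUBHI  r2←0x04
3: ✓ CMP  NZCV=0010
4: · ADDVS
5: · MOVVS

EXEC = [1,2]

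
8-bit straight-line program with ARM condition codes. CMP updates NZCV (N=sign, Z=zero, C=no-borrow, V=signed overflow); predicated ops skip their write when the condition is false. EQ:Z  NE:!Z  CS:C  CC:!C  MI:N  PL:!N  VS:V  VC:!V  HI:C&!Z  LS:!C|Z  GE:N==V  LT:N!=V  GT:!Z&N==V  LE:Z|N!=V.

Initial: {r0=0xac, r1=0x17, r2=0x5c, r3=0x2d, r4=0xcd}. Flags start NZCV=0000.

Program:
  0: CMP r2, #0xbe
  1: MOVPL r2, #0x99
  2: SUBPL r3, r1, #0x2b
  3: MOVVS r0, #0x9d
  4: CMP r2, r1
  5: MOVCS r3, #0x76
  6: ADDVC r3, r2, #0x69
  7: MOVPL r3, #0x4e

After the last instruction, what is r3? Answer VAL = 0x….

[0] flags=1001 → (cmp)
[1] flags=1001 PL?F → skip
[2] flags=1001 PL?F → skip
[3] flags=1001 VS?T → r0=0x9d
[4] flags=0010 → (cmp)
[5] flags=0010 CS?T → r3=0x76
[6] flags=0010 VC?T → r3=0xc5
[7] flags=0010 PL?T → r3=0x4e

VAL = 0x4e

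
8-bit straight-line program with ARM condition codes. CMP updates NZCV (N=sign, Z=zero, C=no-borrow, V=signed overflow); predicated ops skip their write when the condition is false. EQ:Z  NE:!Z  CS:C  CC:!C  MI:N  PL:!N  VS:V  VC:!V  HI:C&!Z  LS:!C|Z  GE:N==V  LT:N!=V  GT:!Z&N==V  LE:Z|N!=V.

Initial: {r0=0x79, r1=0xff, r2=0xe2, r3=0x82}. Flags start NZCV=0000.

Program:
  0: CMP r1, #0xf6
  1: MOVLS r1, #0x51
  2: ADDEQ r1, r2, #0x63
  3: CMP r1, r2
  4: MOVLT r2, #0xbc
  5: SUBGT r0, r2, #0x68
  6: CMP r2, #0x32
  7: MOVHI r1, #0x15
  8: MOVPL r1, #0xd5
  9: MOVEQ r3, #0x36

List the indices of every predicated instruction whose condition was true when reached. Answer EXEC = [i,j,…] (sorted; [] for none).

EXEC = [5,7]

0: ✓ CMP  NZCV=0010
1: · MOVLS
2: · ADDEQ
3: ✓ CMP  NZCV=0010
4: · MOVLT
5: ✓ SUBGT  r0←0x7a
6: ✓ CMP  NZCV=1010
7: ✓ MOVHI  r1←0x15
8: · MOVPL
9: · MOVEQ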